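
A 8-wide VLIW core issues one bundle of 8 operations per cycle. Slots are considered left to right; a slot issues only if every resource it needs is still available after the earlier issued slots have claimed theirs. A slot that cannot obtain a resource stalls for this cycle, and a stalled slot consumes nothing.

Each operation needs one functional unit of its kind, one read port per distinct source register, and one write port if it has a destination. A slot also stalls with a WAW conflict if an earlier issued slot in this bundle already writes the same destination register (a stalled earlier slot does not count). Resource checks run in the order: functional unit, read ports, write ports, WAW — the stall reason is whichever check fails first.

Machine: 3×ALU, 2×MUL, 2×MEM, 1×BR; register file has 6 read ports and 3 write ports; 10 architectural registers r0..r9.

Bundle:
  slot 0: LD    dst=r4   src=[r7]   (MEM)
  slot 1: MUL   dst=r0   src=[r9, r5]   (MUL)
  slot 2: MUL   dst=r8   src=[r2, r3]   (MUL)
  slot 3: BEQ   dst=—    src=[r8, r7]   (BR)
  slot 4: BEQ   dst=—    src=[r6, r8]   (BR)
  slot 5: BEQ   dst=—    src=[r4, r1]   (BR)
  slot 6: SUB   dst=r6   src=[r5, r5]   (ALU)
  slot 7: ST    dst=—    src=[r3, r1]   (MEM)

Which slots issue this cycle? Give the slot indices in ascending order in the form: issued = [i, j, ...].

issued = [0, 1, 2]

  0. MEM→r4 ⇒ go  {3A/2Mu/1Ld/1B | 5r 2w}
  1. MUL→r0 ⇒ go  {3A/1Mu/1Ld/1B | 3r 1w}
  2. MUL→r8 ⇒ go  {3A/0Mu/1Ld/1B | 1r 0w}
  3. BR ⇒ no(RD_PORT)  {3A/0Mu/1Ld/1B | 1r 0w}
  4. BR ⇒ no(RD_PORT)  {3A/0Mu/1Ld/1B | 1r 0w}
  5. BR ⇒ no(RD_PORT)  {3A/0Mu/1Ld/1B | 1r 0w}
  6. ALU→r6 ⇒ no(WR_PORT)  {3A/0Mu/1Ld/1B | 1r 0w}
  7. MEM ⇒ no(RD_PORT)  {3A/0Mu/1Ld/1B | 1r 0w}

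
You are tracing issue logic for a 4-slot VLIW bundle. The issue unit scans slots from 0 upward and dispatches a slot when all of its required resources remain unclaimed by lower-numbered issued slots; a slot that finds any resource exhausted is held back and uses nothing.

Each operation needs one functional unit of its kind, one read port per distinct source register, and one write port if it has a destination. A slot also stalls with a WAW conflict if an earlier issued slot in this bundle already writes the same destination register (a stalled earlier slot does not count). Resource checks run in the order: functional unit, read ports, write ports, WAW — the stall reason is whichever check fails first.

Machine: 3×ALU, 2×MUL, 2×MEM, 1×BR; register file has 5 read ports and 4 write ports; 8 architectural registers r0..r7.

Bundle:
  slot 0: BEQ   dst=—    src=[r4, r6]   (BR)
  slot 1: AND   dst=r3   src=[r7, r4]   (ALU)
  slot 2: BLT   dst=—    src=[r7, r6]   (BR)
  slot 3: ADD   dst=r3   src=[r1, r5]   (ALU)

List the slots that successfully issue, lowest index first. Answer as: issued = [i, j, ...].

issued = [0, 1]

slot 0 (BR): ISSUE — free A3,Mu2,Ld2,B0 rp3 wp4
slot 1 (ALU): ISSUE — free A2,Mu2,Ld2,B0 rp1 wp3
slot 2 (BR): stall FU — free A2,Mu2,Ld2,B0 rp1 wp3
slot 3 (ALU): stall RD_PORT — free A2,Mu2,Ld2,B0 rp1 wp3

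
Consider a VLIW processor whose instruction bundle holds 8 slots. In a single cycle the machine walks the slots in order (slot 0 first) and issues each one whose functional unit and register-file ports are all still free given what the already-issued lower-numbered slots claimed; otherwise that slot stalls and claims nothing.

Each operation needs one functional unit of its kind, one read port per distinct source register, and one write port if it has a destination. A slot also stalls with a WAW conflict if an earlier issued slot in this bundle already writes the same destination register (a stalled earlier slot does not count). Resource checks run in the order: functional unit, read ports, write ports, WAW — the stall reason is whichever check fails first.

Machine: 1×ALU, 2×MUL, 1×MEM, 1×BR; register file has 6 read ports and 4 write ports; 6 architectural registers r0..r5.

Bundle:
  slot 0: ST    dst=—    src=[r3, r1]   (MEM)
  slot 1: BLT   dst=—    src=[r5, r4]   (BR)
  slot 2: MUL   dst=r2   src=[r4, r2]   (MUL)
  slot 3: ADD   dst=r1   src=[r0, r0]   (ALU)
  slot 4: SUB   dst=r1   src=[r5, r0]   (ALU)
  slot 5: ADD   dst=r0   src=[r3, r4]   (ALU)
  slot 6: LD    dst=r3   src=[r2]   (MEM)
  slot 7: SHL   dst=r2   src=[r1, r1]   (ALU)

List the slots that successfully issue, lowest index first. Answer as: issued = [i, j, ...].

  0. MEM ⇒ go  {1A/2Mu/0Ld/1B | 4r 4w}
  1. BR ⇒ go  {1A/2Mu/0Ld/0B | 2r 4w}
  2. MUL→r2 ⇒ go  {1A/1Mu/0Ld/0B | 0r 3w}
  3. ALU→r1 ⇒ no(RD_PORT)  {1A/1Mu/0Ld/0B | 0r 3w}
  4. ALU→r1 ⇒ no(RD_PORT)  {1A/1Mu/0Ld/0B | 0r 3w}
  5. ALU→r0 ⇒ no(RD_PORT)  {1A/1Mu/0Ld/0B | 0r 3w}
  6. MEM→r3 ⇒ no(FU)  {1A/1Mu/0Ld/0B | 0r 3w}
  7. ALU→r2 ⇒ no(RD_PORT)  {1A/1Mu/0Ld/0B | 0r 3w}

issued = [0, 1, 2]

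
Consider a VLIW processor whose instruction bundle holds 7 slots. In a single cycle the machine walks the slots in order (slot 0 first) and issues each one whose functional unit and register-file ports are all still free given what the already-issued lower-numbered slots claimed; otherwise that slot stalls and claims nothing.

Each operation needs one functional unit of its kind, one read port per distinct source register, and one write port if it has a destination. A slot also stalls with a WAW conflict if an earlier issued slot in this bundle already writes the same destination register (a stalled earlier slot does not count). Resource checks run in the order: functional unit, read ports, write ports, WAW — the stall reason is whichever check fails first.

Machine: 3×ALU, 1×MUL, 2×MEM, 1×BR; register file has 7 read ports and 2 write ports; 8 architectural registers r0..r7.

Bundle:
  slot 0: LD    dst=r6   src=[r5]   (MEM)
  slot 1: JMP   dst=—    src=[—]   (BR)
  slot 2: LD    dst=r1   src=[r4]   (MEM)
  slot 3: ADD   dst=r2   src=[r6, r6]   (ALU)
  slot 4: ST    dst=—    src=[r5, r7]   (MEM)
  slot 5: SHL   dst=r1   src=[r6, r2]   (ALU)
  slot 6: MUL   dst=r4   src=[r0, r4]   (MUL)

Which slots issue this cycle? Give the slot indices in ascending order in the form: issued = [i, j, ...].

[0] MEM needs rd=1 wr=1: ok; after: ALU=3 MUL=1 MEM=1 BR=1, R=6, W=1
[1] BR needs rd=0 wr=0: ok; after: ALU=3 MUL=1 MEM=1 BR=0, R=6, W=1
[2] MEM needs rd=1 wr=1: ok; after: ALU=3 MUL=1 MEM=0 BR=0, R=5, W=0
[3] ALU needs rd=1 wr=1: WR_PORT; after: ALU=3 MUL=1 MEM=0 BR=0, R=5, W=0
[4] MEM needs rd=2 wr=0: FU; after: ALU=3 MUL=1 MEM=0 BR=0, R=5, W=0
[5] ALU needs rd=2 wr=1: WR_PORT; after: ALU=3 MUL=1 MEM=0 BR=0, R=5, W=0
[6] MUL needs rd=2 wr=1: WR_PORT; after: ALU=3 MUL=1 MEM=0 BR=0, R=5, W=0

issued = [0, 1, 2]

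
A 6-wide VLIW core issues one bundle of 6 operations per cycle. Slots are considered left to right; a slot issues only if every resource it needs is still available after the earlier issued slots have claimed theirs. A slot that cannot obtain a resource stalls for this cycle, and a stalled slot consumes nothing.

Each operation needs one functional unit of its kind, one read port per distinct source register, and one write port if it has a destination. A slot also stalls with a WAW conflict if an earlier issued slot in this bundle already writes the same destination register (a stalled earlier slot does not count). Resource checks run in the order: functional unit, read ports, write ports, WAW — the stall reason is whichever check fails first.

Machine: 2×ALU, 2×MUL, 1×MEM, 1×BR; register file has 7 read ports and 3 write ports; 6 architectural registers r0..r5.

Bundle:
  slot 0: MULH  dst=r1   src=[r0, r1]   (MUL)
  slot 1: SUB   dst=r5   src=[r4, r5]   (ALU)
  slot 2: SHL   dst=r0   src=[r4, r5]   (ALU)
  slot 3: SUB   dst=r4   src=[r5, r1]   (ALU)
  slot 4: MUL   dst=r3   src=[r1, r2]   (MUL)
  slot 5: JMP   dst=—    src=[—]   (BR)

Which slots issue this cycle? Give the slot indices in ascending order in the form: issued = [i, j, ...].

(0) want 1×MUL +2rd +1wr — yes → AL2|MU1|ME1|BR1|rd5|wr2
(1) want 1×ALU +2rd +1wr — yes → AL1|MU1|ME1|BR1|rd3|wr1
(2) want 1×ALU +2rd +1wr — yes → AL0|MU1|ME1|BR1|rd1|wr0
(3) want 1×ALU +2rd +1wr — FU → AL0|MU1|ME1|BR1|rd1|wr0
(4) want 1×MUL +2rd +1wr — RD_PORT → AL0|MU1|ME1|BR1|rd1|wr0
(5) want 1×BR +0rd +0wr — yes → AL0|MU1|ME1|BR0|rd1|wr0

issued = [0, 1, 2, 5]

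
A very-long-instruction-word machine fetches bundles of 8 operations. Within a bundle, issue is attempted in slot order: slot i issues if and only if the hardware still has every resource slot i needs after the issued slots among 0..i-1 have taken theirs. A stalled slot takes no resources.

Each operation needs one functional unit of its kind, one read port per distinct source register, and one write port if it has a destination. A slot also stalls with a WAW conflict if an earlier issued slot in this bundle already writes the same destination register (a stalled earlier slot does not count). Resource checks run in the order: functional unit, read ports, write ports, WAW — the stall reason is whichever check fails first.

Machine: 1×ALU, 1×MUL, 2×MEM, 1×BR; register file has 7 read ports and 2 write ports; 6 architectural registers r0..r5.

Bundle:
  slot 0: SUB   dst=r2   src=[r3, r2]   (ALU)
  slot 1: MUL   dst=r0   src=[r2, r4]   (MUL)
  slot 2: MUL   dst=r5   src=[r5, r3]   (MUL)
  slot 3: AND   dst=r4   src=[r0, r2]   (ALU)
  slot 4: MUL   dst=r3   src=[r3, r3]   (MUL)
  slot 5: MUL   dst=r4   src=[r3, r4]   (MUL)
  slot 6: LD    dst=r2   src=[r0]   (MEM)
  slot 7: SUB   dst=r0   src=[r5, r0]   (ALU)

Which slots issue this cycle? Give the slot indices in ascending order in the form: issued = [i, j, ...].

(0) want 1×ALU +2rd +1wr — yes → AL0|MU1|ME2|BR1|rd5|wr1
(1) want 1×MUL +2rd +1wr — yes → AL0|MU0|ME2|BR1|rd3|wr0
(2) want 1×MUL +2rd +1wr — FU → AL0|MU0|ME2|BR1|rd3|wr0
(3) want 1×ALU +2rd +1wr — FU → AL0|MU0|ME2|BR1|rd3|wr0
(4) want 1×MUL +1rd +1wr — FU → AL0|MU0|ME2|BR1|rd3|wr0
(5) want 1×MUL +2rd +1wr — FU → AL0|MU0|ME2|BR1|rd3|wr0
(6) want 1×MEM +1rd +1wr — WR_PORT → AL0|MU0|ME2|BR1|rd3|wr0
(7) want 1×ALU +2rd +1wr — FU → AL0|MU0|ME2|BR1|rd3|wr0

issued = [0, 1]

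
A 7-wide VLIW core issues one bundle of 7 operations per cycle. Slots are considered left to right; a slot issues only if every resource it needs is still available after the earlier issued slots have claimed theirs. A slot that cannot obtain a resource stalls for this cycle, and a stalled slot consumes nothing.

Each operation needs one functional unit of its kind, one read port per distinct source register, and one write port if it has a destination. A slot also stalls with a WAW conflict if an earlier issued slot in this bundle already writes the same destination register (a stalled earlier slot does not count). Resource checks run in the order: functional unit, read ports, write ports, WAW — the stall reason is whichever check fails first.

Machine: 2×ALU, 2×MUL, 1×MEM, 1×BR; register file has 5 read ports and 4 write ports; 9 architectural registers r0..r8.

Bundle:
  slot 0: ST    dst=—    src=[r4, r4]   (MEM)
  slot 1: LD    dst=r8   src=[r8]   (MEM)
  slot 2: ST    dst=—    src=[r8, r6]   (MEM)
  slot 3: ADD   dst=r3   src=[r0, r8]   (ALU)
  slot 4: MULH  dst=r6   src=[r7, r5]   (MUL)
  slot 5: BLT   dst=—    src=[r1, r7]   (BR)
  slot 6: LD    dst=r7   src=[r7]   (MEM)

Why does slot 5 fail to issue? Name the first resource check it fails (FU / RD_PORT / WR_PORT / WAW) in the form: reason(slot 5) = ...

reason(slot 5) = RD_PORT

[0] MEM needs rd=1 wr=0: ok; after: ALU=2 MUL=2 MEM=0 BR=1, R=4, W=4
[1] MEM needs rd=1 wr=1: FU; after: ALU=2 MUL=2 MEM=0 BR=1, R=4, W=4
[2] MEM needs rd=2 wr=0: FU; after: ALU=2 MUL=2 MEM=0 BR=1, R=4, W=4
[3] ALU needs rd=2 wr=1: ok; after: ALU=1 MUL=2 MEM=0 BR=1, R=2, W=3
[4] MUL needs rd=2 wr=1: ok; after: ALU=1 MUL=1 MEM=0 BR=1, R=0, W=2
[5] BR needs rd=2 wr=0: RD_PORT; after: ALU=1 MUL=1 MEM=0 BR=1, R=0, W=2
[6] MEM needs rd=1 wr=1: FU; after: ALU=1 MUL=1 MEM=0 BR=1, R=0, W=2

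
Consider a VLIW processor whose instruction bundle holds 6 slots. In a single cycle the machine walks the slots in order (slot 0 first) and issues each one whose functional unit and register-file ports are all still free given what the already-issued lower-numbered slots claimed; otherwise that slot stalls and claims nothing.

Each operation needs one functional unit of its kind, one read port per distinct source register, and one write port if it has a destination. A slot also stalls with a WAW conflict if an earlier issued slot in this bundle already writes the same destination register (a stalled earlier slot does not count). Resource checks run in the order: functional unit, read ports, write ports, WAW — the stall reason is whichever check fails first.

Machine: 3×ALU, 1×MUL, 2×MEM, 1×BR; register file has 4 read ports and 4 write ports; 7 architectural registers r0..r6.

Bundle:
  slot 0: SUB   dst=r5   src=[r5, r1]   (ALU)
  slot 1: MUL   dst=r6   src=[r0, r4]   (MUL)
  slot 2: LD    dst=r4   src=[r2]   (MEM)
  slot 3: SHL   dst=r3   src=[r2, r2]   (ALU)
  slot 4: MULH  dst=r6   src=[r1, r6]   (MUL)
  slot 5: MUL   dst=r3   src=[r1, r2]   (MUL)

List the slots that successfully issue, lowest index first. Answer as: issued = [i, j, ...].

  0. ALU→r5 ⇒ go  {2A/1Mu/2Ld/1B | 2r 3w}
  1. MUL→r6 ⇒ go  {2A/0Mu/2Ld/1B | 0r 2w}
  2. MEM→r4 ⇒ no(RD_PORT)  {2A/0Mu/2Ld/1B | 0r 2w}
  3. ALU→r3 ⇒ no(RD_PORT)  {2A/0Mu/2Ld/1B | 0r 2w}
  4. MUL→r6 ⇒ no(FU)  {2A/0Mu/2Ld/1B | 0r 2w}
  5. MUL→r3 ⇒ no(FU)  {2A/0Mu/2Ld/1B | 0r 2w}

issued = [0, 1]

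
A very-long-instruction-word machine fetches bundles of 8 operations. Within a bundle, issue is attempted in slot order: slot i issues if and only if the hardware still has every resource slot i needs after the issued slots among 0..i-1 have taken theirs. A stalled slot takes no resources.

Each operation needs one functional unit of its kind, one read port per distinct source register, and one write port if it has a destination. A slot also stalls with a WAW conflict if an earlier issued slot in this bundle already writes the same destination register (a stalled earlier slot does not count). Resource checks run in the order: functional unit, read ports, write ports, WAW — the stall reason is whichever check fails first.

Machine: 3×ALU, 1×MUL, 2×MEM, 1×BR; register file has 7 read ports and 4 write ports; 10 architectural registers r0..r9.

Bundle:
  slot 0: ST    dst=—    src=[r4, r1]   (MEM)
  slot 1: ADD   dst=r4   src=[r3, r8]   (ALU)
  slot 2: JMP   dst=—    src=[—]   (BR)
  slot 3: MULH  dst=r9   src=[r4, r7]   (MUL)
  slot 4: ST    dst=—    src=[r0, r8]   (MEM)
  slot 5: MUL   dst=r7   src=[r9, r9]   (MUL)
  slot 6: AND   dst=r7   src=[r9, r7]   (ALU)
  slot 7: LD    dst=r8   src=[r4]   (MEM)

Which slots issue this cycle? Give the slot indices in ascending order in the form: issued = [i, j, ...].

issued = [0, 1, 2, 3, 7]

  0. MEM ⇒ go  {3A/1Mu/1Ld/1B | 5r 4w}
  1. ALU→r4 ⇒ go  {2A/1Mu/1Ld/1B | 3r 3w}
  2. BR ⇒ go  {2A/1Mu/1Ld/0B | 3r 3w}
  3. MUL→r9 ⇒ go  {2A/0Mu/1Ld/0B | 1r 2w}
  4. MEM ⇒ no(RD_PORT)  {2A/0Mu/1Ld/0B | 1r 2w}
  5. MUL→r7 ⇒ no(FU)  {2A/0Mu/1Ld/0B | 1r 2w}
  6. ALU→r7 ⇒ no(RD_PORT)  {2A/0Mu/1Ld/0B | 1r 2w}
  7. MEM→r8 ⇒ go  {2A/0Mu/0Ld/0B | 0r 1w}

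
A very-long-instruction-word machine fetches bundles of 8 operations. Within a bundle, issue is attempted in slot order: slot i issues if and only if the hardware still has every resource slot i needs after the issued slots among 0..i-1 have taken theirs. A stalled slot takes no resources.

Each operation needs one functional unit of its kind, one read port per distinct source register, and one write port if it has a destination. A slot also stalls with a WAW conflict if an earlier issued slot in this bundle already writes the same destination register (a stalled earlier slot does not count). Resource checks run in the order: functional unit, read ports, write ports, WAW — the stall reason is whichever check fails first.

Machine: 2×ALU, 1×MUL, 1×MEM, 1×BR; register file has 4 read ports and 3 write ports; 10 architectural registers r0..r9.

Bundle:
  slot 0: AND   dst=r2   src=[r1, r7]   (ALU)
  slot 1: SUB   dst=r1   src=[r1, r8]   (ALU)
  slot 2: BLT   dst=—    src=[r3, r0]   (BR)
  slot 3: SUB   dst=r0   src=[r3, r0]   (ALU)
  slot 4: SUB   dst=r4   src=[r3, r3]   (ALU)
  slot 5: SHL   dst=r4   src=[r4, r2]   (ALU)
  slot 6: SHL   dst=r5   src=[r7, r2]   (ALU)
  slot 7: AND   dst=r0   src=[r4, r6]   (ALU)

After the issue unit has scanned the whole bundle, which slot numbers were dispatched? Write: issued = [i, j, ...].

[0] ALU needs rd=2 wr=1: ok; after: ALU=1 MUL=1 MEM=1 BR=1, R=2, W=2
[1] ALU needs rd=2 wr=1: ok; after: ALU=0 MUL=1 MEM=1 BR=1, R=0, W=1
[2] BR needs rd=2 wr=0: RD_PORT; after: ALU=0 MUL=1 MEM=1 BR=1, R=0, W=1
[3] ALU needs rd=2 wr=1: FU; after: ALU=0 MUL=1 MEM=1 BR=1, R=0, W=1
[4] ALU needs rd=1 wr=1: FU; after: ALU=0 MUL=1 MEM=1 BR=1, R=0, W=1
[5] ALU needs rd=2 wr=1: FU; after: ALU=0 MUL=1 MEM=1 BR=1, R=0, W=1
[6] ALU needs rd=2 wr=1: FU; after: ALU=0 MUL=1 MEM=1 BR=1, R=0, W=1
[7] ALU needs rd=2 wr=1: FU; after: ALU=0 MUL=1 MEM=1 BR=1, R=0, W=1

issued = [0, 1]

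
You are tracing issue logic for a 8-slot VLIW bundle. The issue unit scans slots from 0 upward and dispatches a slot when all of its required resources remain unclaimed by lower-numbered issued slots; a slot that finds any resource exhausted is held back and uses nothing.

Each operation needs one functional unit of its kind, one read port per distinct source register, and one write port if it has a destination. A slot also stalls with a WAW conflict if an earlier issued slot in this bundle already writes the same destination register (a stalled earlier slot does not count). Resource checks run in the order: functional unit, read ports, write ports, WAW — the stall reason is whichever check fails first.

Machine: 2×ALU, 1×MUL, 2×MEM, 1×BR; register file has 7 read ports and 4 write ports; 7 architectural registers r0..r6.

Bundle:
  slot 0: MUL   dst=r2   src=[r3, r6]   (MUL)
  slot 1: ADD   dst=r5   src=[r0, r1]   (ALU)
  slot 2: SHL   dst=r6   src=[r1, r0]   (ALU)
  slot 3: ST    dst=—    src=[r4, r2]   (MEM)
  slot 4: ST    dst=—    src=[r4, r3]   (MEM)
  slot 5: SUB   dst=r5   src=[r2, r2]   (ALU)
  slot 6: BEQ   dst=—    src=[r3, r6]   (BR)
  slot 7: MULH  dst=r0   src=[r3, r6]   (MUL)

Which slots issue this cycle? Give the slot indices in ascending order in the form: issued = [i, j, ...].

issued = [0, 1, 2]

[0] MUL needs rd=2 wr=1: ok; after: ALU=2 MUL=0 MEM=2 BR=1, R=5, W=3
[1] ALU needs rd=2 wr=1: ok; after: ALU=1 MUL=0 MEM=2 BR=1, R=3, W=2
[2] ALU needs rd=2 wr=1: ok; after: ALU=0 MUL=0 MEM=2 BR=1, R=1, W=1
[3] MEM needs rd=2 wr=0: RD_PORT; after: ALU=0 MUL=0 MEM=2 BR=1, R=1, W=1
[4] MEM needs rd=2 wr=0: RD_PORT; after: ALU=0 MUL=0 MEM=2 BR=1, R=1, W=1
[5] ALU needs rd=1 wr=1: FU; after: ALU=0 MUL=0 MEM=2 BR=1, R=1, W=1
[6] BR needs rd=2 wr=0: RD_PORT; after: ALU=0 MUL=0 MEM=2 BR=1, R=1, W=1
[7] MUL needs rd=2 wr=1: FU; after: ALU=0 MUL=0 MEM=2 BR=1, R=1, W=1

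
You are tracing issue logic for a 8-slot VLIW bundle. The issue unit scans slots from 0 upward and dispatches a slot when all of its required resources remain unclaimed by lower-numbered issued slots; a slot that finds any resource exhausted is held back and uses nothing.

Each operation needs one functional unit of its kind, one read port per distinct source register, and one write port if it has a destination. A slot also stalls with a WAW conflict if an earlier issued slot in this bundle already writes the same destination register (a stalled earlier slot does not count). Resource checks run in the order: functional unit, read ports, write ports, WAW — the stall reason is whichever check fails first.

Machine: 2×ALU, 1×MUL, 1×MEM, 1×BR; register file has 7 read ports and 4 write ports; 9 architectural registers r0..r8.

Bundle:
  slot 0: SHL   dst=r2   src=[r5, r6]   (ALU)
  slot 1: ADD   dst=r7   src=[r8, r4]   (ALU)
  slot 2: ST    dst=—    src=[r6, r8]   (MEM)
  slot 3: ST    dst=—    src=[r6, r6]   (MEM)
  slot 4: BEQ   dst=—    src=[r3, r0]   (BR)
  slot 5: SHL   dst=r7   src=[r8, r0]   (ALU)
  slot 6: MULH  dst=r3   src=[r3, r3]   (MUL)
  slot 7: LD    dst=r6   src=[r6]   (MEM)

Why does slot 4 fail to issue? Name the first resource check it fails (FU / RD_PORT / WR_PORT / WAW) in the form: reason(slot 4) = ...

reason(slot 4) = RD_PORT

(0) want 1×ALU +2rd +1wr — yes → AL1|MU1|ME1|BR1|rd5|wr3
(1) want 1×ALU +2rd +1wr — yes → AL0|MU1|ME1|BR1|rd3|wr2
(2) want 1×MEM +2rd +0wr — yes → AL0|MU1|ME0|BR1|rd1|wr2
(3) want 1×MEM +1rd +0wr — FU → AL0|MU1|ME0|BR1|rd1|wr2
(4) want 1×BR +2rd +0wr — RD_PORT → AL0|MU1|ME0|BR1|rd1|wr2
(5) want 1×ALU +2rd +1wr — FU → AL0|MU1|ME0|BR1|rd1|wr2
(6) want 1×MUL +1rd +1wr — yes → AL0|MU0|ME0|BR1|rd0|wr1
(7) want 1×MEM +1rd +1wr — FU → AL0|MU0|ME0|BR1|rd0|wr1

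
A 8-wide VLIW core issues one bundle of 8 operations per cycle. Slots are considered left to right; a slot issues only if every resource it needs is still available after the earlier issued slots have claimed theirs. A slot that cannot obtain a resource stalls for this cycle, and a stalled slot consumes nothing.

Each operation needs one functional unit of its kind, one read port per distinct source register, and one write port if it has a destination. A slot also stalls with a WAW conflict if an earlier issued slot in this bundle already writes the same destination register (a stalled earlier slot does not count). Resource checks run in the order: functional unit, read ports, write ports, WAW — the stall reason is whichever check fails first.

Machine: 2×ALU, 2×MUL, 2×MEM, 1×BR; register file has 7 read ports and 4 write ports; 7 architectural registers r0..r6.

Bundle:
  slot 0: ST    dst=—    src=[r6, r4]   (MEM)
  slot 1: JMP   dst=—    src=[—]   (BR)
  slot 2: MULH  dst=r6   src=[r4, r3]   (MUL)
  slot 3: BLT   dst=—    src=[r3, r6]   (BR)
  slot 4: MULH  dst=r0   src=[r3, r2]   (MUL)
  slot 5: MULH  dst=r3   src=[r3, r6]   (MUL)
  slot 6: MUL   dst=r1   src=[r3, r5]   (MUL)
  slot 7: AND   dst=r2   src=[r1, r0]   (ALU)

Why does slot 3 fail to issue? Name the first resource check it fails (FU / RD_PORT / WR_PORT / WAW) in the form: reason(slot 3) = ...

reason(slot 3) = FU

  0. MEM ⇒ go  {2A/2Mu/1Ld/1B | 5r 4w}
  1. BR ⇒ go  {2A/2Mu/1Ld/0B | 5r 4w}
  2. MUL→r6 ⇒ go  {2A/1Mu/1Ld/0B | 3r 3w}
  3. BR ⇒ no(FU)  {2A/1Mu/1Ld/0B | 3r 3w}
  4. MUL→r0 ⇒ go  {2A/0Mu/1Ld/0B | 1r 2w}
  5. MUL→r3 ⇒ no(FU)  {2A/0Mu/1Ld/0B | 1r 2w}
  6. MUL→r1 ⇒ no(FU)  {2A/0Mu/1Ld/0B | 1r 2w}
  7. ALU→r2 ⇒ no(RD_PORT)  {2A/0Mu/1Ld/0B | 1r 2w}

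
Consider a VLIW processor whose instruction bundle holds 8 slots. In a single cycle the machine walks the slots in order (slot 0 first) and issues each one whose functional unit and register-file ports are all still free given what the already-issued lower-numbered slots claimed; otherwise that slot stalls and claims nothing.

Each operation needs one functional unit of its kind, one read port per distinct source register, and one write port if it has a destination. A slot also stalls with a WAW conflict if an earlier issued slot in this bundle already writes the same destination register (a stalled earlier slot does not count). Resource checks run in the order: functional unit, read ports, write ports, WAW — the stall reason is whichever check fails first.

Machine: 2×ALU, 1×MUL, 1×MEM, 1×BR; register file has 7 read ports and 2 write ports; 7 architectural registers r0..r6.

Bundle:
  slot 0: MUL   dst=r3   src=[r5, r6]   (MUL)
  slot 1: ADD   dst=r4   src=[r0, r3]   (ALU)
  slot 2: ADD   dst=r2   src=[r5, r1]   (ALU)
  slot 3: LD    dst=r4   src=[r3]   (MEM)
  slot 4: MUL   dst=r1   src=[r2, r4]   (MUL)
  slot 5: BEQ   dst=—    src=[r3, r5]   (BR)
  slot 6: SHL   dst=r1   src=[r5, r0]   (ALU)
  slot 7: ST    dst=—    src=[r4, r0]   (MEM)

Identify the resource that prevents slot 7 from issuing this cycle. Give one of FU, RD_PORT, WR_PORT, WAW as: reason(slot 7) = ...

reason(slot 7) = RD_PORT

slot 0 (MUL): ISSUE — free A2,Mu0,Ld1,B1 rp5 wp1
slot 1 (ALU): ISSUE — free A1,Mu0,Ld1,B1 rp3 wp0
slot 2 (ALU): stall WR_PORT — free A1,Mu0,Ld1,B1 rp3 wp0
slot 3 (MEM): stall WR_PORT — free A1,Mu0,Ld1,B1 rp3 wp0
slot 4 (MUL): stall FU — free A1,Mu0,Ld1,B1 rp3 wp0
slot 5 (BR): ISSUE — free A1,Mu0,Ld1,B0 rp1 wp0
slot 6 (ALU): stall RD_PORT — free A1,Mu0,Ld1,B0 rp1 wp0
slot 7 (MEM): stall RD_PORT — free A1,Mu0,Ld1,B0 rp1 wp0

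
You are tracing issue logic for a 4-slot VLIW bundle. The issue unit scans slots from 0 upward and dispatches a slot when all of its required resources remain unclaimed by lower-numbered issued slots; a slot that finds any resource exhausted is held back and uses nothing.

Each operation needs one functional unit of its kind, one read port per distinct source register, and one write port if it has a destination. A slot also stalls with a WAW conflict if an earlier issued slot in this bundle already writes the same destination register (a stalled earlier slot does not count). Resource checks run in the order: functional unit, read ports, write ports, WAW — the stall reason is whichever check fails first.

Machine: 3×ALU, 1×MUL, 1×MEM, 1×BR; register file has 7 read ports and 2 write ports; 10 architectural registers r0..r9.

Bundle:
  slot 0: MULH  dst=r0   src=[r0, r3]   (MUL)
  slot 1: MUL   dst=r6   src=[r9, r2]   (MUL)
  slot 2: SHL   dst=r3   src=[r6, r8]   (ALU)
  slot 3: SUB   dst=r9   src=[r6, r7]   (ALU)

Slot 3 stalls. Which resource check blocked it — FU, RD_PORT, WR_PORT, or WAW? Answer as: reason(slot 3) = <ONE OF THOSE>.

#0 MUL src=r0,r3 dispatched  <A:3 Mu:0 Ld:1 B:1 rd:5 wr:1>
#1 MUL src=r9,r2 held:FU  <A:3 Mu:0 Ld:1 B:1 rd:5 wr:1>
#2 ALU src=r6,r8 dispatched  <A:2 Mu:0 Ld:1 B:1 rd:3 wr:0>
#3 ALU src=r6,r7 held:WR_PORT  <A:2 Mu:0 Ld:1 B:1 rd:3 wr:0>

reason(slot 3) = WR_PORT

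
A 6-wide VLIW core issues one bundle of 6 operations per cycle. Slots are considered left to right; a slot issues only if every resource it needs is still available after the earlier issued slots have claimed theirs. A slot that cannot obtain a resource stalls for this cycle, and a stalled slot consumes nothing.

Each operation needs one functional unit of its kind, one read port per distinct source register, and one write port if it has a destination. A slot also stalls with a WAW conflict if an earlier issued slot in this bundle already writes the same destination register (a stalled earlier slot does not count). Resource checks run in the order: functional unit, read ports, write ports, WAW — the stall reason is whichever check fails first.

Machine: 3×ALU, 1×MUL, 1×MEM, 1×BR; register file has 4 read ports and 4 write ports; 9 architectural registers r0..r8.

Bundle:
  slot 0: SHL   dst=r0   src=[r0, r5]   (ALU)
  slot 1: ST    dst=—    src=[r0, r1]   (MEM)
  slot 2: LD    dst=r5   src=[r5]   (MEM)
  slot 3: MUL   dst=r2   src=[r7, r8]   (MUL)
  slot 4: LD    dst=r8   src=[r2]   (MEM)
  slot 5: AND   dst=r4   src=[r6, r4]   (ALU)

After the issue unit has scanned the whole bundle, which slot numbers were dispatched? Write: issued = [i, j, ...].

#0 ALU src=r0,r5 dispatched  <A:2 Mu:1 Ld:1 B:1 rd:2 wr:3>
#1 MEM src=r0,r1 dispatched  <A:2 Mu:1 Ld:0 B:1 rd:0 wr:3>
#2 MEM src=r5 held:FU  <A:2 Mu:1 Ld:0 B:1 rd:0 wr:3>
#3 MUL src=r7,r8 held:RD_PORT  <A:2 Mu:1 Ld:0 B:1 rd:0 wr:3>
#4 MEM src=r2 held:FU  <A:2 Mu:1 Ld:0 B:1 rd:0 wr:3>
#5 ALU src=r6,r4 held:RD_PORT  <A:2 Mu:1 Ld:0 B:1 rd:0 wr:3>

issued = [0, 1]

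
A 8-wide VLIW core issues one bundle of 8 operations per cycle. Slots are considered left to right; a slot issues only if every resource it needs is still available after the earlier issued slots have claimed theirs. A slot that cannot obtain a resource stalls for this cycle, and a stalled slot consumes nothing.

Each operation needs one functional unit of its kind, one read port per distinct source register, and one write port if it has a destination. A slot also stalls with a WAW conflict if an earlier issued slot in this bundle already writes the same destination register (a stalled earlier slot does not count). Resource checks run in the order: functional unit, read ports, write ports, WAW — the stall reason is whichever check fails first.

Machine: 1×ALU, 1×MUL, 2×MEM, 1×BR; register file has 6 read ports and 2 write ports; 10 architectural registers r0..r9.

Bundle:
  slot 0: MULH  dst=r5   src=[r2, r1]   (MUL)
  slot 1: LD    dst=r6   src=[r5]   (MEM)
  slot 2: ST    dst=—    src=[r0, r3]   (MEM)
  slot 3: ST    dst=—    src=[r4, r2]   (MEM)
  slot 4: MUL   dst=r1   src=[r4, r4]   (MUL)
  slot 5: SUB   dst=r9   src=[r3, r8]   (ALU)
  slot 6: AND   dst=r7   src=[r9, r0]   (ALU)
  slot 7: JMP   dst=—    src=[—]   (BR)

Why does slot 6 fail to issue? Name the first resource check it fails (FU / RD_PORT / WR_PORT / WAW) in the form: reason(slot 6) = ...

  0. MUL→r5 ⇒ go  {1A/0Mu/2Ld/1B | 4r 1w}
  1. MEM→r6 ⇒ go  {1A/0Mu/1Ld/1B | 3r 0w}
  2. MEM ⇒ go  {1A/0Mu/0Ld/1B | 1r 0w}
  3. MEM ⇒ no(FU)  {1A/0Mu/0Ld/1B | 1r 0w}
  4. MUL→r1 ⇒ no(FU)  {1A/0Mu/0Ld/1B | 1r 0w}
  5. ALU→r9 ⇒ no(RD_PORT)  {1A/0Mu/0Ld/1B | 1r 0w}
  6. ALU→r7 ⇒ no(RD_PORT)  {1A/0Mu/0Ld/1B | 1r 0w}
  7. BR ⇒ go  {1A/0Mu/0Ld/0B | 1r 0w}

reason(slot 6) = RD_PORT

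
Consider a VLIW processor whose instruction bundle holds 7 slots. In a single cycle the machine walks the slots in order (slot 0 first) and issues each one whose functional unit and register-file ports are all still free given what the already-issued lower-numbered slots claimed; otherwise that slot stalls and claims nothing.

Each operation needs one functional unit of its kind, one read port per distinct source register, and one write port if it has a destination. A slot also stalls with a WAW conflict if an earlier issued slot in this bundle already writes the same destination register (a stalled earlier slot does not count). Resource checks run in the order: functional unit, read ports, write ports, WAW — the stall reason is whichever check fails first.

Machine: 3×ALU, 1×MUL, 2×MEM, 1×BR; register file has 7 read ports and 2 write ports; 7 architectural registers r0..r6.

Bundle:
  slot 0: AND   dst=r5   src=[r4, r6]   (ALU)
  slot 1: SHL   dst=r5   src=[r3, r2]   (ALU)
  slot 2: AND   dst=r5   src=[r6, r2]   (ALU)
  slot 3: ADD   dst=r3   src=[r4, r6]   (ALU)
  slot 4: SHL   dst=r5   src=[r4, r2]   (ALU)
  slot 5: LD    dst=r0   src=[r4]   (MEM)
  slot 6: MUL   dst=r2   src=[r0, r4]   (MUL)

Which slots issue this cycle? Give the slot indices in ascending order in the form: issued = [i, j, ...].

issued = [0, 3]

[0] ALU needs rd=2 wr=1: ok; after: ALU=2 MUL=1 MEM=2 BR=1, R=5, W=1
[1] ALU needs rd=2 wr=1: WAW; after: ALU=2 MUL=1 MEM=2 BR=1, R=5, W=1
[2] ALU needs rd=2 wr=1: WAW; after: ALU=2 MUL=1 MEM=2 BR=1, R=5, W=1
[3] ALU needs rd=2 wr=1: ok; after: ALU=1 MUL=1 MEM=2 BR=1, R=3, W=0
[4] ALU needs rd=2 wr=1: WR_PORT; after: ALU=1 MUL=1 MEM=2 BR=1, R=3, W=0
[5] MEM needs rd=1 wr=1: WR_PORT; after: ALU=1 MUL=1 MEM=2 BR=1, R=3, W=0
[6] MUL needs rd=2 wr=1: WR_PORT; after: ALU=1 MUL=1 MEM=2 BR=1, R=3, W=0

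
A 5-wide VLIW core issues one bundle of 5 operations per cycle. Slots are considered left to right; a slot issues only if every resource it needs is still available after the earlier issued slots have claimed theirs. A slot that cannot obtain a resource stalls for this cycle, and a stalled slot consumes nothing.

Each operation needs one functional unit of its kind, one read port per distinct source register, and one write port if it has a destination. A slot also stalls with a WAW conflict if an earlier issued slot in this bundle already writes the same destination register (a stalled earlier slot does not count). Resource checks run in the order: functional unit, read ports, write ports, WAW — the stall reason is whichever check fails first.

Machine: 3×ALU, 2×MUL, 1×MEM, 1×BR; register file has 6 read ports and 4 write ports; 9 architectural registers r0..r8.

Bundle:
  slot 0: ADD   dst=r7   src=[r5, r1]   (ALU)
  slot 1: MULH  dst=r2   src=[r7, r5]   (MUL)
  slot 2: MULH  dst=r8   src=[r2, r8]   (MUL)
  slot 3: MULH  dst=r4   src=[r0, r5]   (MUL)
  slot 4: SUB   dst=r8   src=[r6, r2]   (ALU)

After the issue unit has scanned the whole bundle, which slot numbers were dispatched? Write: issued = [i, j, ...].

#0 ALU src=r5,r1 dispatched  <A:2 Mu:2 Ld:1 B:1 rd:4 wr:3>
#1 MUL src=r7,r5 dispatched  <A:2 Mu:1 Ld:1 B:1 rd:2 wr:2>
#2 MUL src=r2,r8 dispatched  <A:2 Mu:0 Ld:1 B:1 rd:0 wr:1>
#3 MUL src=r0,r5 held:FU  <A:2 Mu:0 Ld:1 B:1 rd:0 wr:1>
#4 ALU src=r6,r2 held:RD_PORT  <A:2 Mu:0 Ld:1 B:1 rd:0 wr:1>

issued = [0, 1, 2]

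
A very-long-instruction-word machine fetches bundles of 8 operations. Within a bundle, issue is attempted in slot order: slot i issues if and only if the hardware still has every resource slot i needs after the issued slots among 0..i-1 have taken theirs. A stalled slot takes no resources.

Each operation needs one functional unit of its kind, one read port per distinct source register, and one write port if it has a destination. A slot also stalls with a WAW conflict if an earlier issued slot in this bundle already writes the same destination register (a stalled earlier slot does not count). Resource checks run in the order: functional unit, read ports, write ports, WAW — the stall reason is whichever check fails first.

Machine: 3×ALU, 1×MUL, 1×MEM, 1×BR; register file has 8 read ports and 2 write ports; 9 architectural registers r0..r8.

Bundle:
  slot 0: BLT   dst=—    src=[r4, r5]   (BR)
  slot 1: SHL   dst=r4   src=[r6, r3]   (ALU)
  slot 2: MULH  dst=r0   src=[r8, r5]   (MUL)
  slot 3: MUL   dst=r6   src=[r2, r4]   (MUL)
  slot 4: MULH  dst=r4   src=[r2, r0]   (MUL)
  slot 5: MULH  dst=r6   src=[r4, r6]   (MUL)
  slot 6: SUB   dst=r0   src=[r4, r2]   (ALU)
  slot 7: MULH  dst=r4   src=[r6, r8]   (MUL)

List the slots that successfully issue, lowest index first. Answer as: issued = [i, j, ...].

(0) want 1×BR +2rd +0wr — yes → AL3|MU1|ME1|BR0|rd6|wr2
(1) want 1×ALU +2rd +1wr — yes → AL2|MU1|ME1|BR0|rd4|wr1
(2) want 1×MUL +2rd +1wr — yes → AL2|MU0|ME1|BR0|rd2|wr0
(3) want 1×MUL +2rd +1wr — FU → AL2|MU0|ME1|BR0|rd2|wr0
(4) want 1×MUL +2rd +1wr — FU → AL2|MU0|ME1|BR0|rd2|wr0
(5) want 1×MUL +2rd +1wr — FU → AL2|MU0|ME1|BR0|rd2|wr0
(6) want 1×ALU +2rd +1wr — WR_PORT → AL2|MU0|ME1|BR0|rd2|wr0
(7) want 1×MUL +2rd +1wr — FU → AL2|MU0|ME1|BR0|rd2|wr0

issued = [0, 1, 2]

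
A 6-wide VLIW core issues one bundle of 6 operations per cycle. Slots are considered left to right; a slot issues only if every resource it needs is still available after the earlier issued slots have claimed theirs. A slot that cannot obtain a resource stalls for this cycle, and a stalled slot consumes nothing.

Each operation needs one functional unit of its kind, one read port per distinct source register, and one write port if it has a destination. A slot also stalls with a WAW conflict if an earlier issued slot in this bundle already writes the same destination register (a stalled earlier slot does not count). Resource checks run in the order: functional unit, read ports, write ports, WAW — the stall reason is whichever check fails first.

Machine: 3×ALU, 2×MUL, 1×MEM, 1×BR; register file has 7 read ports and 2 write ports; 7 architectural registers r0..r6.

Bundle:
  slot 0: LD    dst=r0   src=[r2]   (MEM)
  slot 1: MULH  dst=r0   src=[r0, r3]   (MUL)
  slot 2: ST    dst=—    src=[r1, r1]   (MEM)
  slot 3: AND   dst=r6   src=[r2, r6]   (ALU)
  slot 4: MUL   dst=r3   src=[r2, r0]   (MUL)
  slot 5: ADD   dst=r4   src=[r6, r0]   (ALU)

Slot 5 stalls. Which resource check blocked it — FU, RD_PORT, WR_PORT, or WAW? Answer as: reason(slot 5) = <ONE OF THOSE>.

reason(slot 5) = WR_PORT

(0) want 1×MEM +1rd +1wr — yes → AL3|MU2|ME0|BR1|rd6|wr1
(1) want 1×MUL +2rd +1wr — WAW → AL3|MU2|ME0|BR1|rd6|wr1
(2) want 1×MEM +1rd +0wr — FU → AL3|MU2|ME0|BR1|rd6|wr1
(3) want 1×ALU +2rd +1wr — yes → AL2|MU2|ME0|BR1|rd4|wr0
(4) want 1×MUL +2rd +1wr — WR_PORT → AL2|MU2|ME0|BR1|rd4|wr0
(5) want 1×ALU +2rd +1wr — WR_PORT → AL2|MU2|ME0|BR1|rd4|wr0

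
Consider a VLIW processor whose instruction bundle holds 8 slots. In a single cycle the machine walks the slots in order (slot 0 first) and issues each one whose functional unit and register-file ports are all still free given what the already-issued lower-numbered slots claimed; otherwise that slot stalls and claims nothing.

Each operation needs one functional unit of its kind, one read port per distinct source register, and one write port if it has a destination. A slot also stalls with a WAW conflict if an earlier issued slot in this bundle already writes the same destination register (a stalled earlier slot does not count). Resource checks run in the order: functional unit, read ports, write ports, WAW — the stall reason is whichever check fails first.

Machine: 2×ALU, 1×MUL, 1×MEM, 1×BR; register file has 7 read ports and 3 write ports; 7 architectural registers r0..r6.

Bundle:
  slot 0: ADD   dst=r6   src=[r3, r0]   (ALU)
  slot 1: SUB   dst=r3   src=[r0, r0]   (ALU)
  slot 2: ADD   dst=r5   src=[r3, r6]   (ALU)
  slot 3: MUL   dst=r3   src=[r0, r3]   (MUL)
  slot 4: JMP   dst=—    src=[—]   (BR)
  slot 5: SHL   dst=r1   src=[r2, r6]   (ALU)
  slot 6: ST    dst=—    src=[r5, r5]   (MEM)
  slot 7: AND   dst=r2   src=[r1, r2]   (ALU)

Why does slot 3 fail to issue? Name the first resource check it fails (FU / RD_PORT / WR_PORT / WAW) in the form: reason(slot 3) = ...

reason(slot 3) = WAW

#0 ALU src=r3,r0 dispatched  <A:1 Mu:1 Ld:1 B:1 rd:5 wr:2>
#1 ALU src=r0,r0 dispatched  <A:0 Mu:1 Ld:1 B:1 rd:4 wr:1>
#2 ALU src=r3,r6 held:FU  <A:0 Mu:1 Ld:1 B:1 rd:4 wr:1>
#3 MUL src=r0,r3 held:WAW  <A:0 Mu:1 Ld:1 B:1 rd:4 wr:1>
#4 BR src=- dispatched  <A:0 Mu:1 Ld:1 B:0 rd:4 wr:1>
#5 ALU src=r2,r6 held:FU  <A:0 Mu:1 Ld:1 B:0 rd:4 wr:1>
#6 MEM src=r5,r5 dispatched  <A:0 Mu:1 Ld:0 B:0 rd:3 wr:1>
#7 ALU src=r1,r2 held:FU  <A:0 Mu:1 Ld:0 B:0 rd:3 wr:1>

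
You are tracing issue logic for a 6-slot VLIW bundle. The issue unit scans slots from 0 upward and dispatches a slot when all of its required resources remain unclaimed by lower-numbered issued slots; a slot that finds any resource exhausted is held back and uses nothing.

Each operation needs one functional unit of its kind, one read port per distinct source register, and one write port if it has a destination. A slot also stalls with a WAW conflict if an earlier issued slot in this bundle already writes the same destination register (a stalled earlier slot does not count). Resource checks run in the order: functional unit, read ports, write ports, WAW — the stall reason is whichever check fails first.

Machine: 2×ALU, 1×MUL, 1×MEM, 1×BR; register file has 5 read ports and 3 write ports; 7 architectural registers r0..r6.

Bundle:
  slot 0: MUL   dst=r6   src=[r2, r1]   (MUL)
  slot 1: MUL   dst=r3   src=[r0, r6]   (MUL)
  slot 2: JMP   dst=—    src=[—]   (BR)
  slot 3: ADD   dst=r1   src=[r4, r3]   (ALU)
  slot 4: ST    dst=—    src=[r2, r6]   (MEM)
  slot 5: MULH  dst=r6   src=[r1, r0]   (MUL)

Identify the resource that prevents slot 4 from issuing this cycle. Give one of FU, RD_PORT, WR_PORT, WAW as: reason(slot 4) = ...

(0) want 1×MUL +2rd +1wr — yes → AL2|MU0|ME1|BR1|rd3|wr2
(1) want 1×MUL +2rd +1wr — FU → AL2|MU0|ME1|BR1|rd3|wr2
(2) want 1×BR +0rd +0wr — yes → AL2|MU0|ME1|BR0|rd3|wr2
(3) want 1×ALU +2rd +1wr — yes → AL1|MU0|ME1|BR0|rd1|wr1
(4) want 1×MEM +2rd +0wr — RD_PORT → AL1|MU0|ME1|BR0|rd1|wr1
(5) want 1×MUL +2rd +1wr — FU → AL1|MU0|ME1|BR0|rd1|wr1

reason(slot 4) = RD_PORT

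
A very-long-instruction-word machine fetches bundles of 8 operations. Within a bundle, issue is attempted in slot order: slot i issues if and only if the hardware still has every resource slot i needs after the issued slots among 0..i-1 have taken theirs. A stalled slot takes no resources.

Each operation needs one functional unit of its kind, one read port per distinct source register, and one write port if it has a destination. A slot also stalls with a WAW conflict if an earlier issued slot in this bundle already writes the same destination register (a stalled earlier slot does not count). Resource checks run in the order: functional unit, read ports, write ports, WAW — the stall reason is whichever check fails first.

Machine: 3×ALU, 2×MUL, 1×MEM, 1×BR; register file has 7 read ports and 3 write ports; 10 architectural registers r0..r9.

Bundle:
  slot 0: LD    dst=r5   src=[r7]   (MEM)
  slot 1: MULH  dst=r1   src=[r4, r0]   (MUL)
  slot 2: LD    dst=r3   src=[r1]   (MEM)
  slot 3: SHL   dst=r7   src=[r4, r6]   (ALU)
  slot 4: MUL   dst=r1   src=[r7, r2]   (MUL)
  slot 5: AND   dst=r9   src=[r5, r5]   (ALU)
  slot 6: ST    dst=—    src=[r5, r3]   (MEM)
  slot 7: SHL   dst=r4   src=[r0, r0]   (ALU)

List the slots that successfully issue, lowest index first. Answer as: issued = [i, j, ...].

issued = [0, 1, 3]

slot 0 (MEM): ISSUE — free A3,Mu2,Ld0,B1 rp6 wp2
slot 1 (MUL): ISSUE — free A3,Mu1,Ld0,B1 rp4 wp1
slot 2 (MEM): stall FU — free A3,Mu1,Ld0,B1 rp4 wp1
slot 3 (ALU): ISSUE — free A2,Mu1,Ld0,B1 rp2 wp0
slot 4 (MUL): stall WR_PORT — free A2,Mu1,Ld0,B1 rp2 wp0
slot 5 (ALU): stall WR_PORT — free A2,Mu1,Ld0,B1 rp2 wp0
slot 6 (MEM): stall FU — free A2,Mu1,Ld0,B1 rp2 wp0
slot 7 (ALU): stall WR_PORT — free A2,Mu1,Ld0,B1 rp2 wp0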